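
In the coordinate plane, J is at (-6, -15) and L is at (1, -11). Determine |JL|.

d = sqrt((7)^2 + (4)^2) = sqrt(65)

sqrt(65)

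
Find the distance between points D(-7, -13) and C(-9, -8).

The horizontal distance is |-9 - -7| = 2 and the vertical distance is |-8 - -13| = 5.
By the Pythagorean theorem, d = sqrt(2^2 + 5^2) = sqrt(29).

sqrt(29)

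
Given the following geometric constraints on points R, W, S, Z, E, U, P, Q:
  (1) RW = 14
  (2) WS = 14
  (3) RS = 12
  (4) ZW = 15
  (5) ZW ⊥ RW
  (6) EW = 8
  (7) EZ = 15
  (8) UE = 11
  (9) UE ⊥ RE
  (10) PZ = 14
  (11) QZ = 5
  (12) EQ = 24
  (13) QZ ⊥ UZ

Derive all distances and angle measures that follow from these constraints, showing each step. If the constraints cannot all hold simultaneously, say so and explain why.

These constraints are not satisfiable: by the triangle inequality in triangle ZEQ, (7) EZ = 15 and (11) QZ = 5 force EQ ≤ 15 + 5 = 20, but (12) says EQ = 24. No planar figure meets all of them, so nothing further can be derived.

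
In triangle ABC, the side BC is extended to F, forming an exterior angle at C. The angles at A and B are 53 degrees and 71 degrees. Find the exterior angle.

Exterior angle = 53 + 71 = 124 degrees (exterior angle theorem).

124 degrees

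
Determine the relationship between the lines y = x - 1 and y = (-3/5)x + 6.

Slope of line 1: m1 = 1
Slope of line 2: m2 = -3/5
m1 != m2 and m1*m2 = -3/5 != -1. Neither.

Neither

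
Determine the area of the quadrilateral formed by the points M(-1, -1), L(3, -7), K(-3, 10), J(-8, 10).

The Shoelace formula works by pairing each vertex with the next (cycling back to the first).
For each pair, compute x_i*y_(i+1) - x_(i+1)*y_i:
  (-1*-7 - 3*-1) = 10
  (3*10 - -3*-7) = 9
  (-3*10 - -8*10) = 50
  (-8*-1 - -1*10) = 18
Taking half the absolute value of the total: Area = (1/2)(87) = 87/2.

87/2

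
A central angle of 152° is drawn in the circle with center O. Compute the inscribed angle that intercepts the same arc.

Inscribed angle = 152° / 2 = 76° (inscribed angle theorem).

76°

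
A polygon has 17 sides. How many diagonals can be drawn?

Total line segments between 17 vertices = C(17,2) = 136.
Subtract the 17 sides: 136 - 17 = 119 diagonals.

119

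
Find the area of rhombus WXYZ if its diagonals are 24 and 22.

Area of a rhombus = (d1 * d2) / 2
Area = (24 * 22) / 2
Area = 528 / 2
Area = 264

264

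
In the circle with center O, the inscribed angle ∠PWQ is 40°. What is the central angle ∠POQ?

Central angle = 2 × 40° = 80° (inscribed angle theorem).

80°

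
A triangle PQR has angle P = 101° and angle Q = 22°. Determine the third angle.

Let angle R = x. Then 101 + 22 + x = 180.
x = 180 - 123 = 57 degrees.

57 degrees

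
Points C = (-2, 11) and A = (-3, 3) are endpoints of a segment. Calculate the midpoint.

The midpoint is the point halfway along the segment.
Move half the horizontal distance: -2 + (-3 - -2)/2 = -2 + -1/2 = -5/2
Move half the vertical distance: 11 + (3 - 11)/2 = 11 + -8/2 = 7
Midpoint = (-5/2, 7)

(-5/2, 7)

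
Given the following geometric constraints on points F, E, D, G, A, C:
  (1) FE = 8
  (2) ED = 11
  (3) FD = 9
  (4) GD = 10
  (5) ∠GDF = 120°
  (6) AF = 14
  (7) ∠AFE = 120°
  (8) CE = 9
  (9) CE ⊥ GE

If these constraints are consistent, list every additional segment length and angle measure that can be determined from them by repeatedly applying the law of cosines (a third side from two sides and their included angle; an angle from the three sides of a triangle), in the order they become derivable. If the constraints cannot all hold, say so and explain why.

The constraints are consistent. Derivable facts, in order:
After 1 step:
- EA = 2·√93
- FG ≈ 16.46
- ∠DEF = 53.78°
- ∠DFE = 80.41°
- ∠EDF = 45.82°
After 2 steps:
- ∠AEF = 38.95°
- ∠DFG = 31.74°
- ∠DGF = 28.26°
- ∠EAF = 21.05°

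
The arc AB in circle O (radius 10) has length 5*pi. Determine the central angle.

The full circumference is 2πr = 20*pi.
The arc is 5*pi / 20*pi = 1/4 of the full circle.
So the central angle = 1/4 × 360° = 90°.

90°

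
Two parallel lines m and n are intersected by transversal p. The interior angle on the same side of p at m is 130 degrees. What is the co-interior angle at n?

Co-interior angles sum to 180: 180 - 130 = 50 degrees.

50 degrees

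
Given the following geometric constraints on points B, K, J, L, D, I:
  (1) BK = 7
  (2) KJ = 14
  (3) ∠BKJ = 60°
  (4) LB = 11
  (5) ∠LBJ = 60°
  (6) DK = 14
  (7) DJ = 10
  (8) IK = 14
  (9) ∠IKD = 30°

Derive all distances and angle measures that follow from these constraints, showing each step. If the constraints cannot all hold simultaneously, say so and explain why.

The constraints are consistent.

Step 1: From BK = 7, KJ = 14, and ∠BKJ = 60°, by the law of cosines:
  BJ² = BK² + KJ² - 2·BK·KJ·cos(60°) = 49 + 196 - 98 = 147
  BJ = 7·√3

Step 2: From DK = 14, KI = 14, and ∠DKI = 30°, by the law of cosines:
  DI² = DK² + KI² - 2·DK·KI·cos(30°) = 196 + 196 - 339.5 = 52.52
  DI ≈ 7.25

Step 3: From KD = 14, KJ = 14, DJ = 10, by the inverse law of cosines:
  cos(∠DKJ) = (KD² + KJ² - DJ²) / (2·KD·KJ)
  ∠DKJ = 41.85°

Step 4: From JD = 10, JK = 14, DK = 14, by the inverse law of cosines:
  cos(∠DJK) = (JD² + JK² - DK²) / (2·JD·JK)
  ∠DJK = 69.08°

Step 5: From DJ = 10, DK = 14, JK = 14, by the inverse law of cosines:
  cos(∠JDK) = (DJ² + DK² - JK²) / (2·DJ·DK)
  ∠JDK = 69.08°

Step 6: From JB = 7·√3, BL = 11, and ∠JBL = 60°, by the law of cosines:
  JL² = JB² + BL² - 2·JB·BL·cos(60°) = 147 + 121 - 133.4 = 134.6
  JL ≈ 11.6

Step 7: From BJ = 7·√3, BK = 7, JK = 14, by the inverse law of cosines:
  cos(∠JBK) = (BJ² + BK² - JK²) / (2·BJ·BK)
  ∠JBK = 90°

Step 8: From JB = 7·√3, JK = 14, BK = 7, by the inverse law of cosines:
  cos(∠BJK) = (JB² + JK² - BK²) / (2·JB·JK)
  ∠BJK = 30°

Step 9: From DI = 7.25, DK = 14, IK = 14, by the inverse law of cosines:
  cos(∠IDK) = (DI² + DK² - IK²) / (2·DI·DK)
  ∠IDK = 75°

Step 10: From ID = 7.25, IK = 14, DK = 14, by the inverse law of cosines:
  cos(∠DIK) = (ID² + IK² - DK²) / (2·ID·IK)
  ∠DIK = 75°

Step 11: From JB = 7·√3, JL = 11.6, BL = 11, by the inverse law of cosines:
  cos(∠BJL) = (JB² + JL² - BL²) / (2·JB·JL)
  ∠BJL = 55.19°

Step 12: From LB = 11, LJ = 11.6, BJ = 7·√3, by the inverse law of cosines:
  cos(∠BLJ) = (LB² + LJ² - BJ²) / (2·LB·LJ)
  ∠BLJ = 64.81°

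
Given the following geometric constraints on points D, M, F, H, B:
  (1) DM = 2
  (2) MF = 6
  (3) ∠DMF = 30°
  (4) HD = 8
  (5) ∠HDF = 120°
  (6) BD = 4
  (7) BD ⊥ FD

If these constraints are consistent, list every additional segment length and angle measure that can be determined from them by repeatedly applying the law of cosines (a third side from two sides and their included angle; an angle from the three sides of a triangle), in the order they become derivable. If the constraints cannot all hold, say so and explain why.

The constraints are consistent. Derivable facts, in order:
After 1 step:
- DF ≈ 4.38
After 2 steps:
- FB ≈ 5.93
- FH ≈ 10.88
- ∠DFM = 13.19°
- ∠FDM = 136.81°
After 3 steps:
- ∠BFD = 42.38°
- ∠DBF = 47.62°
- ∠DFH = 39.57°
- ∠DHF = 20.43°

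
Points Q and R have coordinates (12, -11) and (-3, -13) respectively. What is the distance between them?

d = sqrt((-15)^2 + (-2)^2) = sqrt(229)

sqrt(229)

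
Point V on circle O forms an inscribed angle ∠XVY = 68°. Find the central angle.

The inscribed angle theorem states that a central angle is always twice any inscribed angle that subtends the same arc.
Since the inscribed angle is 68°, the central angle = 2 × 68° = 136°.

136°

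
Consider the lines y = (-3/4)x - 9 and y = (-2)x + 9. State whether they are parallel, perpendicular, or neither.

Slope of line 1: m1 = -3/4
Slope of line 2: m2 = -2
m1 != m2 (-3/4 != -2), so not parallel.
m1 * m2 = (-3/4) * (-2) = 3/2 != -1, so not perpendicular.
The lines are neither parallel nor perpendicular.

Neither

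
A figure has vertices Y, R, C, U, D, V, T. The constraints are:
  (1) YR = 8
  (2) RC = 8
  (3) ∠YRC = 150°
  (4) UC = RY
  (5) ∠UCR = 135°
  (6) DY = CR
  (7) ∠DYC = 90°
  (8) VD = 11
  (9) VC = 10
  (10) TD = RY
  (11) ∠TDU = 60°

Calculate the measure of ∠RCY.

Step 1: By the law of cosines on triangle CRY: CY² = 8² + 8² − 2·8·8·cos(150°) = 238.85, so CY ≈ 15.45.
Step 2: By the inverse law of cosines on triangle RCY: cos(∠RCY) = (8² + 15.45² − 8²) / (2·8·15.45) = 238.85/247.28 = 0.9659, so ∠RCY = 15°.

Therefore, the measure of angle ∠RCY = 15°.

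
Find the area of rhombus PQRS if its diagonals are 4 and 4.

Area = (4 * 4) / 2 = 16 / 2 = 8

8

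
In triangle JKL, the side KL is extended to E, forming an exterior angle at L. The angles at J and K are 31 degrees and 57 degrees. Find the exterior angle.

Exterior angle = 31 + 57 = 88 degrees (exterior angle theorem).

88 degrees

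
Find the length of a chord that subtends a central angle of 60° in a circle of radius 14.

Drop a perpendicular from the center to the chord, bisecting both the chord and the central angle.
Each half-chord = r sin(θ/2) = 14 sin(30°).
The full chord = 2 × 14 × sin(30°) = 14.

14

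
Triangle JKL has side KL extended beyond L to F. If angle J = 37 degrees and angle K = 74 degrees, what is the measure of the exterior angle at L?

By the exterior angle theorem, an exterior angle of a triangle equals the sum of the two remote interior angles.
Exterior angle = angle J + angle K
Exterior angle = 37 + 74 = 111 degrees

111 degrees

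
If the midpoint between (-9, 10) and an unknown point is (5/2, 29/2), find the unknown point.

Using the midpoint formula: M = ((x1 + x2)/2, (y1 + y2)/2)
We know M = (5/2, 29/2) and D = (-9, 10)
For x: 5/2 = (-9 + x2)/2, so x2 = 2*5/2 - -9 = 14
For y: 29/2 = (10 + y2)/2, so y2 = 2*29/2 - 10 = 19
C = (14, 19)

(14, 19)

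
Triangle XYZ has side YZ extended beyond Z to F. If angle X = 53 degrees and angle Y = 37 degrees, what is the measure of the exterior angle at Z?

The interior angle at Z is 180 - 53 - 37 = 90 degrees.
The exterior angle and interior angle at Z are supplementary:
Exterior angle = 180 - 90 = 90 degrees.

90 degrees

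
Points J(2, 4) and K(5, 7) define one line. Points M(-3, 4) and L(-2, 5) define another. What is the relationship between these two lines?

Slope of line 1: m1 = (7 - 4)/(5 - 2) = 3/3 = 1
Slope of line 2: m2 = (5 - 4)/(-2 - -3) = 1/1 = 1
m1 = m2, so the lines are parallel.

Parallel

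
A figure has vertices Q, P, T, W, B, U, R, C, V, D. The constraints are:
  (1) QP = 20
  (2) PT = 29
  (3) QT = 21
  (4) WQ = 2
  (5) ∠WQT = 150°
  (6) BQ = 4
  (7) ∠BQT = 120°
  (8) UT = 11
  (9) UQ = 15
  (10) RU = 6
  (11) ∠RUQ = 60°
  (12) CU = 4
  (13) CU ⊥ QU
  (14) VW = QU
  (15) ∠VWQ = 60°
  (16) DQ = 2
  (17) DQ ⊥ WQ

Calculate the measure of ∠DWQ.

Step 1: By the law of cosines on triangle WQD: WD² = 2² + 2² − 2·2·2·cos(90°) = 8, so WD = 2·√2.
Step 2: By the inverse law of cosines on triangle DWQ: cos(∠DWQ) = ((2·√2)² + 2² − 2²) / (2·2·√2·2) = 8/11.31 = 0.7071, so ∠DWQ = 45°.

Therefore, the measure of angle ∠DWQ = 45°.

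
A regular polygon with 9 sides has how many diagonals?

Each of the 9 vertices connects to 6 non-adjacent vertices via diagonals.
Total connections = 9 × 6 = 54, but each diagonal is counted twice.
Number of diagonals = 54 / 2 = 27.

27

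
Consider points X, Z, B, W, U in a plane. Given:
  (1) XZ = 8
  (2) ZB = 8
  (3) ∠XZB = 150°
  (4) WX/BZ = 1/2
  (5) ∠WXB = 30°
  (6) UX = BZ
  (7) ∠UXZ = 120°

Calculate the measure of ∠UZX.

From the given relations: UX = BZ = 8.
Step 1: By the law of cosines on triangle ZXU: ZU² = 8² + 8² − 2·8·8·cos(120°) = 192, so ZU = 8·√3.
Step 2: By the inverse law of cosines on triangle UZX: cos(∠UZX) = ((8·√3)² + 8² − 8²) / (2·8·√3·8) = 192/221.7 = 0.866, so ∠UZX = 30°.

Therefore, the measure of angle ∠UZX = 30°.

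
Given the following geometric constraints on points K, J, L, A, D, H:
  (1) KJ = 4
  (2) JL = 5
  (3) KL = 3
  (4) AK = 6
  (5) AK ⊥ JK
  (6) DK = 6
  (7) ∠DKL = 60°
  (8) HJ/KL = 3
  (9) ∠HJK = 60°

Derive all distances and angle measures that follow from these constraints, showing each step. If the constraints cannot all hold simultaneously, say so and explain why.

The constraints are consistent.

From the given relations:
  HJ = 3·KL = 3·3 = 9

Step 1: From KJ = 4, JH = 9, and ∠KJH = 60°, by the law of cosines:
  KH² = KJ² + JH² - 2·KJ·JH·cos(60°) = 16 + 81 - 36 = 61
  KH = √61

Step 2: From JK = 4, KA = 6, and ∠JKA = 90°, by the law of cosines:
  JA² = JK² + KA² - 2·JK·KA·cos(90°) = 16 + 36 - 0 = 52
  JA = 2·√13

Step 3: From LK = 3, KD = 6, and ∠LKD = 60°, by the law of cosines:
  LD² = LK² + KD² - 2·LK·KD·cos(60°) = 9 + 36 - 18 = 27
  LD = 3·√3

Step 4: From KJ = 4, KL = 3, JL = 5, by the inverse law of cosines:
  cos(∠JKL) = (KJ² + KL² - JL²) / (2·KJ·KL)
  ∠JKL = 90°

Step 5: From JK = 4, JL = 5, KL = 3, by the inverse law of cosines:
  cos(∠KJL) = (JK² + JL² - KL²) / (2·JK·JL)
  ∠KJL = 36.87°

Step 6: From LJ = 5, LK = 3, JK = 4, by the inverse law of cosines:
  cos(∠JLK) = (LJ² + LK² - JK²) / (2·LJ·LK)
  ∠JLK = 53.13°

Step 7: From KH = √61, KJ = 4, HJ = 9, by the inverse law of cosines:
  cos(∠HKJ) = (KH² + KJ² - HJ²) / (2·KH·KJ)
  ∠HKJ = 93.67°

Step 8: From JA = 2·√13, JK = 4, AK = 6, by the inverse law of cosines:
  cos(∠AJK) = (JA² + JK² - AK²) / (2·JA·JK)
  ∠AJK = 56.31°

Step 9: From LD = 3·√3, LK = 3, DK = 6, by the inverse law of cosines:
  cos(∠DLK) = (LD² + LK² - DK²) / (2·LD·LK)
  ∠DLK = 90°

Step 10: From AJ = 2·√13, AK = 6, JK = 4, by the inverse law of cosines:
  cos(∠JAK) = (AJ² + AK² - JK²) / (2·AJ·AK)
  ∠JAK = 33.69°

Step 11: From DK = 6, DL = 3·√3, KL = 3, by the inverse law of cosines:
  cos(∠KDL) = (DK² + DL² - KL²) / (2·DK·DL)
  ∠KDL = 30°

Step 12: From HJ = 9, HK = √61, JK = 4, by the inverse law of cosines:
  cos(∠JHK) = (HJ² + HK² - JK²) / (2·HJ·HK)
  ∠JHK = 26.33°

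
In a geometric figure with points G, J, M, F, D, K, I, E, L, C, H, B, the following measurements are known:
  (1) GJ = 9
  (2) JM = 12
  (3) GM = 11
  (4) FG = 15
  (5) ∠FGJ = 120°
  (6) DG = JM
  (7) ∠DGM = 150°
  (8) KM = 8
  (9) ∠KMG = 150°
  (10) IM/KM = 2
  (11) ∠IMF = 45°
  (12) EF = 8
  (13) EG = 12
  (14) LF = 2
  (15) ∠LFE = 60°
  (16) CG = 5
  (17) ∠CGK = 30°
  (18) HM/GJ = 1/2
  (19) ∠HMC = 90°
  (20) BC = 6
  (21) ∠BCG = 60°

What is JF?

Step 1: By the law of cosines on triangle JGF: JF² = 9² + 15² − 2·9·15·cos(120°) = 441, so JF = 21.

Therefore, the length of JF = 21.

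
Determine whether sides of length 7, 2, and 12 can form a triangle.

The longest side is 12. The other two sides sum to 2 + 7 = 9.
Since 9 ≤ 12, the two shorter sides cannot reach around to close the triangle.

No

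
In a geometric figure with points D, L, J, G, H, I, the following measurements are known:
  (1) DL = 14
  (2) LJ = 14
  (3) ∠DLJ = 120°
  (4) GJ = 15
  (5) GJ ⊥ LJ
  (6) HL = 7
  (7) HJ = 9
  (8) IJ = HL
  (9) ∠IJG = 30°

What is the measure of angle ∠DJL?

Step 1: By the law of cosines on triangle JLD: JD² = 14² + 14² − 2·14·14·cos(120°) = 588, so JD = 14·√3.
Step 2: By the inverse law of cosines on triangle DJL: cos(∠DJL) = ((14·√3)² + 14² − 14²) / (2·14·√3·14) = 588/678.96 = 0.866, so ∠DJL = 30°.

Therefore, the measure of angle ∠DJL = 30°.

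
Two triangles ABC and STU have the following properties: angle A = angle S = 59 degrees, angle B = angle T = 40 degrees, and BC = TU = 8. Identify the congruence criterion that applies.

Consider the given information: angle A = angle S = 59 degrees, angle B = angle T = 40 degrees, and BC = TU = 8
This is not SSS or SAS: SSS requires all three pairs of sides, but we don't have that. SAS requires two sides and the included angle between them.
The correct criterion is AAS. Two pairs of corresponding angles and a non-included side are equal (Angle-Angle-Side).

AAS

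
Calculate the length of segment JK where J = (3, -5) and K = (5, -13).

d = sqrt((2)^2 + (-8)^2) = sqrt(68) = 2*sqrt(17)

2*sqrt(17)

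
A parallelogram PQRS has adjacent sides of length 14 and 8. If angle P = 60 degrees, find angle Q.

Opposite sides of a parallelogram are parallel, so consecutive angles form co-interior angles on a transversal.
Co-interior angles sum to 180°, giving angle Q = 180 - 60 = 120 degrees.

120 degrees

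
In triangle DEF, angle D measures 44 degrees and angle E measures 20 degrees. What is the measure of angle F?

The interior angles sum to 180°: angle F = 180 - 44 - 20 = 116°.
The triangle is obtuse (angles 44°, 20°, 116°).

116 degrees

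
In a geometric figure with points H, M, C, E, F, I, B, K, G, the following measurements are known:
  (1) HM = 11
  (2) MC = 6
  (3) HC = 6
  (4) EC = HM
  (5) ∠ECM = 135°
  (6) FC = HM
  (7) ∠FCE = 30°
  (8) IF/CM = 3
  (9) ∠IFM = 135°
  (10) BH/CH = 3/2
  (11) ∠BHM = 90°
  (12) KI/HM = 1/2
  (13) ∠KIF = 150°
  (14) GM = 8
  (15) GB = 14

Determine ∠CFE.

From the given relations: FC = HM = 11; EC = HM = 11.
Step 1: By the law of cosines on triangle FCE: FE² = 11² + 11² − 2·11·11·cos(30°) = 32.42, so FE ≈ 5.69.
Step 2: By the inverse law of cosines on triangle CFE: cos(∠CFE) = (11² + 5.69² − 11²) / (2·11·5.69) = 32.42/125.27 = 0.2588, so ∠CFE = 75°.

Therefore, the measure of angle ∠CFE = 75°.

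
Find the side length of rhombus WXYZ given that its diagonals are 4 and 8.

In a rhombus, the diagonals bisect each other perpendicularly, creating four congruent right triangles.
Each triangle has legs 2 (half of 4) and 4 (half of 8).
The hypotenuse of each right triangle is a side of the rhombus:
side = sqrt(2^2 + 4^2) = sqrt(20) = 2*sqrt(5)

2*sqrt(5)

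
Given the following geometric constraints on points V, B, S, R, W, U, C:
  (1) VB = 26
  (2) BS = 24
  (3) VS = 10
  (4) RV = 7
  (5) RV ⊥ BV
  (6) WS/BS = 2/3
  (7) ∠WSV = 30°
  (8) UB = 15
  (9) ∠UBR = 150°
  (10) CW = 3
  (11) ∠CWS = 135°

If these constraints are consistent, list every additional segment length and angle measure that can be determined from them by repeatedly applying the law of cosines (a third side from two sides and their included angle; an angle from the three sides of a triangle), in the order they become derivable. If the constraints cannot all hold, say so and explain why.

The constraints are consistent. Derivable facts, in order:
After 1 step:
- BR = 5·√29
- SC ≈ 18.25
- VW ≈ 8.88
- ∠BSV = 90°
- ∠BVS = 67.38°
- ∠SBV = 22.62°
After 2 steps:
- RU ≈ 40.61
- ∠BRV = 74.93°
- ∠CSW = 6.68°
- ∠RBV = 15.07°
- ∠SCW = 38.32°
- ∠SVW = 115.74°
- ∠SWV = 34.26°
After 3 steps:
- ∠BRU = 10.64°
- ∠BUR = 19.36°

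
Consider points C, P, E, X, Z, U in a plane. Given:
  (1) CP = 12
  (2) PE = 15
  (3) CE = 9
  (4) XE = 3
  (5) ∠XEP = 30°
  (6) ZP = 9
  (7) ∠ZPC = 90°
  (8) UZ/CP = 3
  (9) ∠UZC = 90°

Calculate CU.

From the given relations: UZ = 3·CP = 3·12 = 36.
Step 1: By the law of cosines on triangle ZPC: ZC² = 9² + 12² − 2·9·12·cos(90°) = 225, so ZC = 15.
Step 2: By the law of cosines on triangle CZU: CU² = 15² + 36² − 2·15·36·cos(90°) = 1521, so CU = 39.

Therefore, the length of CU = 39.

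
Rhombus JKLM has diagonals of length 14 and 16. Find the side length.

In a rhombus, the diagonals bisect each other perpendicularly, creating four congruent right triangles.
Each triangle has legs 7 (half of 14) and 8 (half of 16).
The hypotenuse of each right triangle is a side of the rhombus:
side = sqrt(7^2 + 8^2) = sqrt(113)

sqrt(113)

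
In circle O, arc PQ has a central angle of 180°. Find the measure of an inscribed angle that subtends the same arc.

An inscribed angle intercepts an arc from a point on the circle, while the central angle intercepts the same arc from the center.
The inscribed angle is always half the central angle: 180° / 2 = 90°.

90°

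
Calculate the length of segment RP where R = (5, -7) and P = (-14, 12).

d = sqrt((-14 - 5)^2 + (12 - -7)^2)
d = sqrt(-19^2 + 19^2)
d = sqrt(361 + 361)
d = sqrt(722) = 19*sqrt(2)

19*sqrt(2)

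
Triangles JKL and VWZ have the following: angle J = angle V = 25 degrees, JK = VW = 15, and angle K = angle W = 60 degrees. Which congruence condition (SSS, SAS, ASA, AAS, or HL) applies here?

The given information provides:
angle J = angle V = 25 degrees, JK = VW = 15, and angle K = angle W = 60 degrees
This matches the ASA congruence theorem.
Two pairs of corresponding angles and the included side are equal (Angle-Side-Angle).

ASA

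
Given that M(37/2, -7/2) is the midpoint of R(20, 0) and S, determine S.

Using the midpoint formula: M = ((x1 + x2)/2, (y1 + y2)/2)
We know M = (37/2, -7/2) and R = (20, 0)
For x: 37/2 = (20 + x2)/2, so x2 = 2*37/2 - 20 = 17
For y: -7/2 = (0 + y2)/2, so y2 = 2*-7/2 - 0 = -7
S = (17, -7)

(17, -7)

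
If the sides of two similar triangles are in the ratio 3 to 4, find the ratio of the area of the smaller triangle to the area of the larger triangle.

Area ratio = (side ratio)^2 = (3/4)^2 = 9:16.

9:16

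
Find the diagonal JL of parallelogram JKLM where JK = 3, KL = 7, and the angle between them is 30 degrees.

Using the law of cosines:
d^2 = 3^2 + 7^2 - 2(3)(7)cos(30 degrees)
d^2 = 9 + 49 - 42*sqrt(3)/2
d^2 = 58 - 21*sqrt(3)
d = sqrt(58 - 21*sqrt(3))

sqrt(58 - 21*sqrt(3))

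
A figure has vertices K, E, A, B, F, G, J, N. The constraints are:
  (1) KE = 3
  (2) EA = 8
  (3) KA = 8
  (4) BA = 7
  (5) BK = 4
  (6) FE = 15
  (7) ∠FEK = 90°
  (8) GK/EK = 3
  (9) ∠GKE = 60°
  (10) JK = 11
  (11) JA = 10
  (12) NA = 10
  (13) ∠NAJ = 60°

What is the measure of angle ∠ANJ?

Step 1: By the law of cosines on triangle NAJ: NJ² = 10² + 10² − 2·10·10·cos(60°) = 100, so NJ = 10.
Step 2: By the inverse law of cosines on triangle ANJ: cos(∠ANJ) = (10² + 10² − 10²) / (2·10·10) = 100/200 = 0.5, so ∠ANJ = 60°.

Therefore, the measure of angle ∠ANJ = 60°.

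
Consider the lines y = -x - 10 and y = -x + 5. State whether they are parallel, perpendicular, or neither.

Slope of line 1: m1 = -1
Slope of line 2: m2 = -1
Since m1 = m2 = -1, the lines are parallel.

Parallel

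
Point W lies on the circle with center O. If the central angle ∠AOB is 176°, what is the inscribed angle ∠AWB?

By the inscribed angle theorem, the inscribed angle is half the central angle.
Inscribed angle = 176° / 2 = 88°

88°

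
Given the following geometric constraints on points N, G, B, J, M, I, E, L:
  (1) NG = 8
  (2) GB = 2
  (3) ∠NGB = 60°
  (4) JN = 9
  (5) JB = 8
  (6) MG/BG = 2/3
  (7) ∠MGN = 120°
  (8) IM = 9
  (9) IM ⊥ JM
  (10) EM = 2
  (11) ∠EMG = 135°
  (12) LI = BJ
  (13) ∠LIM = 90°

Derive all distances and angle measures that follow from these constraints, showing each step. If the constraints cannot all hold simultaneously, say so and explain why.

The constraints are consistent.

From the given relations:
  MG = 2/3·BG = 2/3·2 ≈ 1.33
  LI = BJ = 8

Step 1: From NG = 8, GB = 2, and ∠NGB = 60°, by the law of cosines:
  NB² = NG² + GB² - 2·NG·GB·cos(60°) = 64 + 4 - 16 = 52
  NB = 2·√13

Step 2: From NG = 8, GM = 1.33, and ∠NGM = 120°, by the law of cosines:
  NM² = NG² + GM² - 2·NG·GM·cos(120°) = 64 + 1.778 + 10.67 = 76.44
  NM = 4/3·√43

Step 3: From GM = 1.33, ME = 2, and ∠GME = 135°, by the law of cosines:
  GE² = GM² + ME² - 2·GM·ME·cos(135°) = 1.778 + 4 + 3.771 = 9.549
  GE ≈ 3.09

Step 4: From MI = 9, IL = 8, and ∠MIL = 90°, by the law of cosines:
  ML² = MI² + IL² - 2·MI·IL·cos(90°) = 81 + 64 - 0 = 145
  ML = √145

Step 5: From NB = 2·√13, NG = 8, BG = 2, by the inverse law of cosines:
  cos(∠BNG) = (NB² + NG² - BG²) / (2·NB·NG)
  ∠BNG = 13.9°

Step 6: From NB = 2·√13, NJ = 9, BJ = 8, by the inverse law of cosines:
  cos(∠BNJ) = (NB² + NJ² - BJ²) / (2·NB·NJ)
  ∠BNJ = 57.89°

Step 7: From NG = 8, NM = 4/3·√43, GM = 1.33, by the inverse law of cosines:
  cos(∠GNM) = (NG² + NM² - GM²) / (2·NG·NM)
  ∠GNM = 7.59°

Step 8: From GE = 3.09, GM = 1.33, EM = 2, by the inverse law of cosines:
  cos(∠EGM) = (GE² + GM² - EM²) / (2·GE·GM)
  ∠EGM = 27.24°

Step 9: From BG = 2, BN = 2·√13, GN = 8, by the inverse law of cosines:
  cos(∠GBN) = (BG² + BN² - GN²) / (2·BG·BN)
  ∠GBN = 106.1°

Step 10: From BJ = 8, BN = 2·√13, JN = 9, by the inverse law of cosines:
  cos(∠JBN) = (BJ² + BN² - JN²) / (2·BJ·BN)
  ∠JBN = 72.34°

Step 11: From JB = 8, JN = 9, BN = 2·√13, by the inverse law of cosines:
  cos(∠BJN) = (JB² + JN² - BN²) / (2·JB·JN)
  ∠BJN = 49.77°

Step 12: From MG = 1.33, MN = 4/3·√43, GN = 8, by the inverse law of cosines:
  cos(∠GMN) = (MG² + MN² - GN²) / (2·MG·MN)
  ∠GMN = 52.41°

Step 13: From MI = 9, ML = √145, IL = 8, by the inverse law of cosines:
  cos(∠IML) = (MI² + ML² - IL²) / (2·MI·ML)
  ∠IML = 41.63°

Step 14: From EG = 3.09, EM = 2, GM = 1.33, by the inverse law of cosines:
  cos(∠GEM) = (EG² + EM² - GM²) / (2·EG·EM)
  ∠GEM = 17.76°

Step 15: From LI = 8, LM = √145, IM = 9, by the inverse law of cosines:
  cos(∠ILM) = (LI² + LM² - IM²) / (2·LI·LM)
  ∠ILM = 48.37°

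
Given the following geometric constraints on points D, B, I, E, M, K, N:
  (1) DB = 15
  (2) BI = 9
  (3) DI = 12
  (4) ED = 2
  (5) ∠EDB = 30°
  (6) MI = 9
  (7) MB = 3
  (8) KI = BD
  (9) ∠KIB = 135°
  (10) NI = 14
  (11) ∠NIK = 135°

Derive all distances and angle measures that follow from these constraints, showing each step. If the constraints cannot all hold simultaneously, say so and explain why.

The constraints are consistent.

From the given relations:
  KI = BD = 15

Step 1: From BD = 15, DE = 2, and ∠BDE = 30°, by the law of cosines:
  BE² = BD² + DE² - 2·BD·DE·cos(30°) = 225 + 4 - 51.96 = 177
  BE ≈ 13.31

Step 2: From BI = 9, IK = 15, and ∠BIK = 135°, by the law of cosines:
  BK² = BI² + IK² - 2·BI·IK·cos(135°) = 81 + 225 + 190.9 = 496.9
  BK ≈ 22.29

Step 3: From KI = 15, IN = 14, and ∠KIN = 135°, by the law of cosines:
  KN² = KI² + IN² - 2·KI·IN·cos(135°) = 225 + 196 + 297 = 718
  KN ≈ 26.8

Step 4: From DB = 15, DI = 12, BI = 9, by the inverse law of cosines:
  cos(∠BDI) = (DB² + DI² - BI²) / (2·DB·DI)
  ∠BDI = 36.87°

Step 5: From BD = 15, BI = 9, DI = 12, by the inverse law of cosines:
  cos(∠DBI) = (BD² + BI² - DI²) / (2·BD·BI)
  ∠DBI = 53.13°

Step 6: From BI = 9, BM = 3, IM = 9, by the inverse law of cosines:
  cos(∠IBM) = (BI² + BM² - IM²) / (2·BI·BM)
  ∠IBM = 80.41°

Step 7: From IB = 9, ID = 12, BD = 15, by the inverse law of cosines:
  cos(∠BID) = (IB² + ID² - BD²) / (2·IB·ID)
  ∠BID = 90°

Step 8: From IB = 9, IM = 9, BM = 3, by the inverse law of cosines:
  cos(∠BIM) = (IB² + IM² - BM²) / (2·IB·IM)
  ∠BIM = 19.19°

Step 9: From MB = 3, MI = 9, BI = 9, by the inverse law of cosines:
  cos(∠BMI) = (MB² + MI² - BI²) / (2·MB·MI)
  ∠BMI = 80.41°

Step 10: From BD = 15, BE = 13.31, DE = 2, by the inverse law of cosines:
  cos(∠DBE) = (BD² + BE² - DE²) / (2·BD·BE)
  ∠DBE = 4.31°

Step 11: From BI = 9, BK = 22.29, IK = 15, by the inverse law of cosines:
  cos(∠IBK) = (BI² + BK² - IK²) / (2·BI·BK)
  ∠IBK = 28.41°

Step 12: From EB = 13.31, ED = 2, BD = 15, by the inverse law of cosines:
  cos(∠BED) = (EB² + ED² - BD²) / (2·EB·ED)
  ∠BED = 145.69°

Step 13: From KB = 22.29, KI = 15, BI = 9, by the inverse law of cosines:
  cos(∠BKI) = (KB² + KI² - BI²) / (2·KB·KI)
  ∠BKI = 16.59°

Step 14: From KI = 15, KN = 26.8, IN = 14, by the inverse law of cosines:
  cos(∠IKN) = (KI² + KN² - IN²) / (2·KI·KN)
  ∠IKN = 21.68°

Step 15: From NI = 14, NK = 26.8, IK = 15, by the inverse law of cosines:
  cos(∠INK) = (NI² + NK² - IK²) / (2·NI·NK)
  ∠INK = 23.32°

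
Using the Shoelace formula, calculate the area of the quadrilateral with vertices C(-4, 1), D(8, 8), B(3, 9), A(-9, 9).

The Shoelace formula works by pairing each vertex with the next (cycling back to the first).
For each pair, compute x_i*y_(i+1) - x_(i+1)*y_i:
  (-4*8 - 8*1) = -40
  (8*9 - 3*8) = 48
  (3*9 - -9*9) = 108
  (-9*1 - -4*9) = 27
Taking half the absolute value of the total: Area = (1/2)(143) = 143/2.

143/2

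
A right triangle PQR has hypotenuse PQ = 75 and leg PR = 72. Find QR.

QR = sqrt(75^2 - 72^2) = sqrt(441) = 21

21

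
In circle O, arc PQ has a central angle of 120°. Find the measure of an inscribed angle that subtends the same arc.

Inscribed angle = 120° / 2 = 60° (inscribed angle theorem).

60°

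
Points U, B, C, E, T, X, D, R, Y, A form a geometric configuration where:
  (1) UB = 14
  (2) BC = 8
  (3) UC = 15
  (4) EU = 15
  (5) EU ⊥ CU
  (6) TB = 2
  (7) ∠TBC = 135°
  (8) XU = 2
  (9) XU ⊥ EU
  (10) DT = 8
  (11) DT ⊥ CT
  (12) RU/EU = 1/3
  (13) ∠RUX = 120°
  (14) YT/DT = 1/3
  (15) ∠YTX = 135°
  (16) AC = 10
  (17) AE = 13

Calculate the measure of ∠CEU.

Step 1: By the law of cosines on triangle EUC: EC² = 15² + 15² − 2·15·15·cos(90°) = 450, so EC = 15·√2.
Step 2: By the inverse law of cosines on triangle CEU: cos(∠CEU) = ((15·√2)² + 15² − 15²) / (2·15·√2·15) = 450/636.4 = 0.7071, so ∠CEU = 45°.

Therefore, the measure of angle ∠CEU = 45°.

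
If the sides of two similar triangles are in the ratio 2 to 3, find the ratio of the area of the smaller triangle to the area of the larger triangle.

Area ratio = (side ratio)^2 = (2/3)^2 = 4:9.

4:9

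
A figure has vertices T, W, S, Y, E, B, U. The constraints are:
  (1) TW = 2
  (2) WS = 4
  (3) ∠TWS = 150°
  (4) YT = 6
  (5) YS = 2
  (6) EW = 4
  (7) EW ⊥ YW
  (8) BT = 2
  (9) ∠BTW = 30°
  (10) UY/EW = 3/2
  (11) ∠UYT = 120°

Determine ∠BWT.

Step 1: By the law of cosines on triangle WTB: WB² = 2² + 2² − 2·2·2·cos(30°) = 1.07, so WB ≈ 1.04.
Step 2: By the inverse law of cosines on triangle BWT: cos(∠BWT) = (1.04² + 2² − 2²) / (2·1.04·2) = 1.07/4.14 = 0.2588, so ∠BWT = 75°.

Therefore, the measure of angle ∠BWT = 75°.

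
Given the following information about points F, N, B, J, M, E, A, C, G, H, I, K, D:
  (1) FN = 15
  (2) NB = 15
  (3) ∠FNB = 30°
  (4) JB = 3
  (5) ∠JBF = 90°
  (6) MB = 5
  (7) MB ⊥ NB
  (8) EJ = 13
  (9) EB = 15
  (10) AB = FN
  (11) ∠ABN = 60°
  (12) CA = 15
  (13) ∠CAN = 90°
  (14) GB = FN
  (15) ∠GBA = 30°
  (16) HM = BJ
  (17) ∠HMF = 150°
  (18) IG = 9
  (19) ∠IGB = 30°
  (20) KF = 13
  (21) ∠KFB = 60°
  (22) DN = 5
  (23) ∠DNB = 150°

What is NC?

From the given relations: AB = FN = 15.
Step 1: By the law of cosines on triangle NBA: NA² = 15² + 15² − 2·15·15·cos(60°) = 225, so NA = 15.
Step 2: By the law of cosines on triangle NAC: NC² = 15² + 15² − 2·15·15·cos(90°) = 450, so NC = 15·√2.

Therefore, the length of NC = 15·√2.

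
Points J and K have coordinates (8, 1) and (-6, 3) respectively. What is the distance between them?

d = sqrt((-6 - 8)^2 + (3 - 1)^2)
d = sqrt(-14^2 + 2^2)
d = sqrt(196 + 4)
d = sqrt(200) = 10*sqrt(2)

10*sqrt(2)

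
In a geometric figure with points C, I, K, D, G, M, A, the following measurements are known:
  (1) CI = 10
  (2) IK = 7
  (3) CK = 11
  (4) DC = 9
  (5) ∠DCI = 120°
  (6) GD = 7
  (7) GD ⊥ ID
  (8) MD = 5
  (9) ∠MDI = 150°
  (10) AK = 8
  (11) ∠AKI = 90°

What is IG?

Step 1: By the law of cosines on triangle DCI: DI² = 9² + 10² − 2·9·10·cos(120°) = 271, so DI ≈ 16.46.
Step 2: By the law of cosines on triangle IDG: IG² = 16.46² + 7² − 2·16.46·7·cos(90°) = 320, so IG = 8·√5.

Therefore, the length of IG = 8·√5.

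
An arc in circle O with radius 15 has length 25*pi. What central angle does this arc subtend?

The full circumference is 2πr = 30*pi.
The arc is 25*pi / 30*pi = 5/6 of the full circle.
So the central angle = 5/6 × 360° = 300°.

300°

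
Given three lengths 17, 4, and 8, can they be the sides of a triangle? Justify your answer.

Check the triangle inequality: 4 + 8 = 12 ≤ 17.
Since the sum of two sides does not exceed the third, no triangle can be formed.

No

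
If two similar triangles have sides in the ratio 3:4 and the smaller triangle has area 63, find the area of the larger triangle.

For similar figures, the area ratio equals the square of the side ratio.
Side ratio (the smaller triangle to the larger triangle) = 3:4, so area ratio = 3^2:4^2 = 9:16.
If the area of the smaller triangle is 63, then the area of the larger triangle = 63 * (16/9) = 112.

112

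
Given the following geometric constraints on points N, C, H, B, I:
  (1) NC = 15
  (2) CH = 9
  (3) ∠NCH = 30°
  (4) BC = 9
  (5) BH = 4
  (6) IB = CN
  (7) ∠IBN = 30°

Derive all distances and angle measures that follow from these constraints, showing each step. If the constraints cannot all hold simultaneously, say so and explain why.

The constraints are consistent.

From the given relations:
  IB = CN = 15

Step 1: From NC = 15, CH = 9, and ∠NCH = 30°, by the law of cosines:
  NH² = NC² + CH² - 2·NC·CH·cos(30°) = 225 + 81 - 233.8 = 72.17
  NH ≈ 8.5

Step 2: From CB = 9, CH = 9, BH = 4, by the inverse law of cosines:
  cos(∠BCH) = (CB² + CH² - BH²) / (2·CB·CH)
  ∠BCH = 25.68°

Step 3: From HB = 4, HC = 9, BC = 9, by the inverse law of cosines:
  cos(∠BHC) = (HB² + HC² - BC²) / (2·HB·HC)
  ∠BHC = 77.16°

Step 4: From BC = 9, BH = 4, CH = 9, by the inverse law of cosines:
  cos(∠CBH) = (BC² + BH² - CH²) / (2·BC·BH)
  ∠CBH = 77.16°

Step 5: From NC = 15, NH = 8.5, CH = 9, by the inverse law of cosines:
  cos(∠CNH) = (NC² + NH² - CH²) / (2·NC·NH)
  ∠CNH = 31.98°

Step 6: From HC = 9, HN = 8.5, CN = 15, by the inverse law of cosines:
  cos(∠CHN) = (HC² + HN² - CN²) / (2·HC·HN)
  ∠CHN = 118.02°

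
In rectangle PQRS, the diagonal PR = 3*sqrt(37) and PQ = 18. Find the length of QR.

The diagonal of a rectangle forms a right triangle with the two sides.
Rearranging the Pythagorean theorem: missing side = sqrt(d^2 - known^2).
= sqrt(333 - 324) = sqrt(9) = 3.

3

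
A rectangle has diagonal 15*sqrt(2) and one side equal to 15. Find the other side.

The diagonal of a rectangle forms a right triangle with the two sides.
Rearranging the Pythagorean theorem: missing side = sqrt(d^2 - known^2).
= sqrt(450 - 225) = sqrt(225) = 15.

15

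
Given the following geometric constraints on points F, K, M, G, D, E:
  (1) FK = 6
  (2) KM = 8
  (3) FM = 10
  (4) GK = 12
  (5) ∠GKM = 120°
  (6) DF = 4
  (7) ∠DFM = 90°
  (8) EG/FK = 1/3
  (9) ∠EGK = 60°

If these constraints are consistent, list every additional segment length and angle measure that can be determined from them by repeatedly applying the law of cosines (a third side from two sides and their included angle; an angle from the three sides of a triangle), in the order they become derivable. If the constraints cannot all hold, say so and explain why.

The constraints are consistent. Derivable facts, in order:
After 1 step:
- KE = 2·√31
- MD = 2·√29
- MG = 4·√19
- ∠FKM = 90°
- ∠FMK = 36.87°
- ∠KFM = 53.13°
After 2 steps:
- ∠DMF = 21.8°
- ∠EKG = 8.95°
- ∠FDM = 68.2°
- ∠GEK = 111.05°
- ∠GMK = 36.59°
- ∠KGM = 23.41°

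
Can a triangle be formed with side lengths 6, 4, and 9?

Check all three triangle inequalities:
6 + 4 = 10 > 9 ✓
6 + 9 = 15 > 4 ✓
4 + 9 = 13 > 6 ✓
All conditions hold, so these sides form a valid triangle.

Yes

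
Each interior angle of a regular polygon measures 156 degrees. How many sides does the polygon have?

Each interior angle of a regular n-gon is (n - 2) * 180 / n.
Setting this equal to 156:
(n - 2) * 180 / n = 156
Each exterior angle = 180 - 156 = 24 degrees.
Since exterior angles sum to 360: n = 360 / 24 = 15.

15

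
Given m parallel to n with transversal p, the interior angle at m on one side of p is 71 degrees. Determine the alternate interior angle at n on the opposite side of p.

Alternate interior angles formed by parallel lines and a transversal are equal.
The given angle is 71 degrees.
The alternate interior angle = 71 degrees.

71 degrees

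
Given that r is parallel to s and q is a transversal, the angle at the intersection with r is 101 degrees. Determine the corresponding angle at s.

Corresponding angles are equal: 101 degrees.

101 degrees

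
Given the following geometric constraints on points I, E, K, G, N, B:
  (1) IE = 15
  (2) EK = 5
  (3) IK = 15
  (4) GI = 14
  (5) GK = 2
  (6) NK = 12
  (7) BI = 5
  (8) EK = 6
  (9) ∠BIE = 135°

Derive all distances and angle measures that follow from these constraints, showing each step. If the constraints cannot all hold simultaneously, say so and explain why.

These constraints are not satisfiable: (2) EK = 5 and (8) EK = 6 assign two different lengths to the same segment. No planar figure meets all of them, so nothing further can be derived.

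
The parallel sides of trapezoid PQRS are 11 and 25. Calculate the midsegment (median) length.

midsegment = (11 + 25) / 2 = 36 / 2 = 18

18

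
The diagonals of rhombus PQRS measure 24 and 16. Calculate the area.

Area = (24 * 16) / 2 = 384 / 2 = 192

192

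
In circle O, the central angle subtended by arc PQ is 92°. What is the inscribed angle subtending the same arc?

An inscribed angle intercepts an arc from a point on the circle, while the central angle intercepts the same arc from the center.
The inscribed angle is always half the central angle: 92° / 2 = 46°.

46°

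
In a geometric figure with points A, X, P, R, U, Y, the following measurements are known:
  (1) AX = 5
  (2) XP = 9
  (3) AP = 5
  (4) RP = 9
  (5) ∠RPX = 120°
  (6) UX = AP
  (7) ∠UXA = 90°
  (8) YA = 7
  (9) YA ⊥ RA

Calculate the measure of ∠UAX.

From the given relations: UX = AP = 5.
Step 1: By the law of cosines on triangle AXU: AU² = 5² + 5² − 2·5·5·cos(90°) = 50, so AU = 5·√2.
Step 2: By the inverse law of cosines on triangle UAX: cos(∠UAX) = ((5·√2)² + 5² − 5²) / (2·5·√2·5) = 50/70.71 = 0.7071, so ∠UAX = 45°.

Therefore, the measure of angle ∠UAX = 45°.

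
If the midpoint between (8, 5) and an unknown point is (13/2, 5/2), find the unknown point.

Using the midpoint formula: M = ((x1 + x2)/2, (y1 + y2)/2)
We know M = (13/2, 5/2) and C = (8, 5)
For x: 13/2 = (8 + x2)/2, so x2 = 2*13/2 - 8 = 5
For y: 5/2 = (5 + y2)/2, so y2 = 2*5/2 - 5 = 0
A = (5, 0)

(5, 0)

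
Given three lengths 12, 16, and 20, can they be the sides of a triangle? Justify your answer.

For three segments to close into a triangle, no single side can be as long as the other two combined.
The longest side is 20, and 12 + 16 = 28 > 20.
A triangle can be formed.

Yes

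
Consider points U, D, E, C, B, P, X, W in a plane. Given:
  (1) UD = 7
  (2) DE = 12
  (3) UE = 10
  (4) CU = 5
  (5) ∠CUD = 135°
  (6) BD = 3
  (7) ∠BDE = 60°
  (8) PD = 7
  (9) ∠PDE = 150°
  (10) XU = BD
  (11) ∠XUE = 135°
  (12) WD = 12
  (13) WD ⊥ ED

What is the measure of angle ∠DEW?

Step 1: By the law of cosines on triangle EDW: EW² = 12² + 12² − 2·12·12·cos(90°) = 288, so EW = 12·√2.
Step 2: By the inverse law of cosines on triangle DEW: cos(∠DEW) = (12² + (12·√2)² − 12²) / (2·12·12·√2) = 288/407.29 = 0.7071, so ∠DEW = 45°.

Therefore, the measure of angle ∠DEW = 45°.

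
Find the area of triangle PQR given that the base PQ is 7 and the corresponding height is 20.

A triangle's area is half the area of a rectangle with the same base and height.
Area = (1/2) * 7 * 20 = 70.

70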